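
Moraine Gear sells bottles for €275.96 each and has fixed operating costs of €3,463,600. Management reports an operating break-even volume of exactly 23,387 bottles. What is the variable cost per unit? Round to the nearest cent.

Contribution per unit must be FC / Q = €3,463,600 / 23,387 = €148.0994.
Hence VC = price − CM = €275.96 − €148.0994 = €127.86.

€127.86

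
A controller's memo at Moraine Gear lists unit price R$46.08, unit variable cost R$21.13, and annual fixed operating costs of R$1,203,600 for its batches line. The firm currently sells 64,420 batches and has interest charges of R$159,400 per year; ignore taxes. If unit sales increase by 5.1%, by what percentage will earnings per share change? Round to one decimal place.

+33.6%

Contribution at this volume is 64,420 × R$24.95 = R$1,607,279.00.
Subtracting fixed costs: EBIT = R$1,607,279.00 − R$1,203,600 = R$403,679.00.
Interest = R$159,400.00, so EBIT − I = R$244,279.00.
Degree of combined leverage = contribution ÷ (EBIT − I) = R$1,607,279.00 ÷ R$244,279.00 = 6.5797.
%ΔEPS = DCL × %ΔSales = 6.5797 × +5.1% = +33.6%.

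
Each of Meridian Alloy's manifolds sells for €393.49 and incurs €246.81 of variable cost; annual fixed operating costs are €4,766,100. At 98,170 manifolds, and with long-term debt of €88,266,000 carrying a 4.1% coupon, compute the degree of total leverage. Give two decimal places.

Total contribution margin = 98,170 × €146.68 = €14,399,575.60.
Operating income = contribution − fixed costs = €14,399,575.60 − €4,766,100 = €9,633,475.60. Interest = €3,618,906.00, so EBIT − I = €6,014,569.60.
Degree of total leverage = total CM / (EBIT − interest) = €14,399,575.60 / €6,014,569.60 = 2.3941.

2.39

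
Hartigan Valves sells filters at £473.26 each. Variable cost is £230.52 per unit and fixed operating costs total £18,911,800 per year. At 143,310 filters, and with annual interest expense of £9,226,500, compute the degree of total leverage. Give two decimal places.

At 143,310 units, contribution = 143,310 × £242.74 = £34,787,069.40.
Operating income = contribution − fixed costs = £34,787,069.40 − £18,911,800 = £15,875,269.40. Interest = £9,226,500.00.
DOL = £34,787,069.40 ÷ £15,875,269.40 = 2.1913; DFL = £15,875,269.40 ÷ £6,648,769.40 = 2.3877.
Combined leverage = 2.1913 × 2.3877 = 5.2322.

5.23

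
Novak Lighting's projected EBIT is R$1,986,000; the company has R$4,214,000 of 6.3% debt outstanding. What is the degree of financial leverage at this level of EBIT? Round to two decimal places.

1.15

Annual interest charges come to R$265,482.00.
DFL = EBIT ÷ (EBIT − I) = R$1,986,000 ÷ (R$1,986,000 − R$265,482.00) = R$1,986,000 ÷ R$1,720,518.00 = 1.1543.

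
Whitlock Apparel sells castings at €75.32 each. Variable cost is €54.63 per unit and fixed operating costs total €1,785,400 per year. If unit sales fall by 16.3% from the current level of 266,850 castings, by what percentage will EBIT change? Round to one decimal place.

-24.1%

At 266,850 units, contribution = 266,850 × €20.69 = €5,521,126.50.
Subtracting fixed costs: EBIT = €5,521,126.50 − €1,785,400 = €3,735,726.50.
Degree of operating leverage = €5,521,126.50 / €3,735,726.50 = 1.4779.
%ΔEBIT = DOL × %ΔSales = 1.4779 × -16.3% = -24.1%.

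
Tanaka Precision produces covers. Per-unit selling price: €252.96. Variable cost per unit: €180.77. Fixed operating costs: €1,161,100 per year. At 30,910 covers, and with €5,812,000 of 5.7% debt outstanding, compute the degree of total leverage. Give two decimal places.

Contribution at this volume is 30,910 × €72.19 = €2,231,392.90.
EBIT = €2,231,392.90 − €1,161,100 = €1,070,292.90. Interest = €331,284.00.
DOL = €2,231,392.90 ÷ €1,070,292.90 = 2.0848; DFL = €1,070,292.90 ÷ €739,008.90 = 1.4483.
DCL = DOL × DFL = 2.0848 × 1.4483 = 3.0194.

3.02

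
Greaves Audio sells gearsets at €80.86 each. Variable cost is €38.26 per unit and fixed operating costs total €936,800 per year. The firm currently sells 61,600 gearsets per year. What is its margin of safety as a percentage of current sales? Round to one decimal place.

64.3%

Each unit contributes €80.86 − €38.26 = €42.60. Break-even units = €936,800 ÷ €42.60 = 21,990.61; break-even revenue = 21,990.61 × €80.86 = €1,778,160.75.
Actual sales revenue = 61,600 × €80.86 = €4,980,976.00.
Margin of safety = (€4,980,976.00 − €1,778,160.75) ÷ €4,980,976.00 = 64.3%.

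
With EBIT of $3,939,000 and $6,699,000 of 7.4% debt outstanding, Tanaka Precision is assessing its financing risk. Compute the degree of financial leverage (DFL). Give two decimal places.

Annual interest charges come to $495,726.00.
Degree of financial leverage = EBIT / (EBIT − interest) = $3,939,000 / $3,443,274.00 = 1.1440.

1.14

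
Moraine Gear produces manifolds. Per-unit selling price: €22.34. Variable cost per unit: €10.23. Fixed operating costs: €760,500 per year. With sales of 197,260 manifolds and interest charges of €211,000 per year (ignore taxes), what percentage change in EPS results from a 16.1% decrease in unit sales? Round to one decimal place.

-27.1%

Total contribution margin = 197,260 × €12.11 = €2,388,818.60.
Operating income = contribution − fixed costs = €2,388,818.60 − €760,500 = €1,628,318.60.
After interest of €211,000.00, pre-tax earnings = €1,417,318.60.
Degree of combined leverage = contribution ÷ (EBIT − I) = €2,388,818.60 ÷ €1,417,318.60 = 1.6854.
%ΔEPS = DCL × %ΔSales = 1.6854 × -16.1% = -27.1%.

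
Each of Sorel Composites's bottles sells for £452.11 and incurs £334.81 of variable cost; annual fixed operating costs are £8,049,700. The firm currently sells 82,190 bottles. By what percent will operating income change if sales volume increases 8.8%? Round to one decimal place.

At 82,190 units, contribution = 82,190 × £117.30 = £9,640,887.00.
Operating income = contribution − fixed costs = £9,640,887.00 − £8,049,700 = £1,591,187.00.
So DOL = total CM / EBIT = £9,640,887.00 / £1,591,187.00 = 6.0589.
%ΔEBIT = DOL × %ΔSales = 6.0589 × +8.8% = +53.3%.

+53.3%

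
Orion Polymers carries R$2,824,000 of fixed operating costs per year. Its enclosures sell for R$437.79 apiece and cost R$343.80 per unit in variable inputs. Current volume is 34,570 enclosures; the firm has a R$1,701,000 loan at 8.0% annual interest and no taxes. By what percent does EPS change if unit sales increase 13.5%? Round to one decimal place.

+151.7%

At 34,570 units, contribution = 34,570 × R$93.99 = R$3,249,234.30.
EBIT = R$3,249,234.30 − R$2,824,000 = R$425,234.30.
After interest of R$136,080.00, pre-tax earnings = R$289,154.30.
Degree of combined leverage = contribution ÷ (EBIT − I) = R$3,249,234.30 ÷ R$289,154.30 = 11.2370.
EPS therefore changes by 11.2370 × (+13.5%) = +151.7%.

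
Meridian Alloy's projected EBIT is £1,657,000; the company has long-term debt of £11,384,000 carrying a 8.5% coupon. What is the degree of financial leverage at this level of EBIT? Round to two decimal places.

Annual interest charges come to £967,640.00.
DFL = EBIT ÷ (EBIT − I) = £1,657,000 ÷ (£1,657,000 − £967,640.00) = £1,657,000 ÷ £689,360.00 = 2.4037.

2.40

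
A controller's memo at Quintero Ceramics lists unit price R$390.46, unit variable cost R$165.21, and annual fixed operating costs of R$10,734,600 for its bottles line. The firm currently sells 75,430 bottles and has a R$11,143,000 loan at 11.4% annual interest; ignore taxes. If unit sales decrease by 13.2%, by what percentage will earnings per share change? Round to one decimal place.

Contribution at this volume is 75,430 × R$225.25 = R$16,990,607.50.
EBIT = R$16,990,607.50 − R$10,734,600 = R$6,256,007.50.
After interest of R$1,270,302.00, pre-tax earnings = R$4,985,705.50.
Degree of combined leverage = contribution ÷ (EBIT − I) = R$16,990,607.50 ÷ R$4,985,705.50 = 3.4079.
%ΔEPS = DCL × %ΔSales = 3.4079 × -13.2% = -45.0%.

-45.0%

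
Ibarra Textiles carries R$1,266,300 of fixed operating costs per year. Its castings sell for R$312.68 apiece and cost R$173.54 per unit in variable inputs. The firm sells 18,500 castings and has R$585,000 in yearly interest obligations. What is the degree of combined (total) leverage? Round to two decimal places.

Total contribution margin = 18,500 × R$139.14 = R$2,574,090.00.
EBIT = R$2,574,090.00 − R$1,266,300 = R$1,307,790.00. Interest = R$585,000.00, so EBIT − I = R$722,790.00.
Degree of total leverage = total CM / (EBIT − interest) = R$2,574,090.00 / R$722,790.00 = 3.5613.

3.56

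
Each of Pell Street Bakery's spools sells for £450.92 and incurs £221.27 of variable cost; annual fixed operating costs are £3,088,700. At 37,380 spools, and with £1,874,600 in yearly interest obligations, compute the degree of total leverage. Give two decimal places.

At 37,380 units, contribution = 37,380 × £229.65 = £8,584,317.00.
Operating income = contribution − fixed costs = £8,584,317.00 − £3,088,700 = £5,495,617.00. Interest = £1,874,600.00.
DOL = £8,584,317.00 ÷ £5,495,617.00 = 1.5620; DFL = £5,495,617.00 ÷ £3,621,017.00 = 1.5177.
Combined leverage = 1.5620 × 1.5177 = 2.3706.

2.37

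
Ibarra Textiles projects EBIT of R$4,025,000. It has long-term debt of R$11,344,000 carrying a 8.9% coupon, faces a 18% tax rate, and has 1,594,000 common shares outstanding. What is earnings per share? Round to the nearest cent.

R$1.55

Interest = R$1,009,616.00, so EBT = R$4,025,000 − R$1,009,616.00 = R$3,015,384.00.
After tax at 18%: net income = R$3,015,384.00 × 0.82 = R$2,472,614.88.
EPS = R$2,472,614.88 ÷ 1,594,000 = R$1.55.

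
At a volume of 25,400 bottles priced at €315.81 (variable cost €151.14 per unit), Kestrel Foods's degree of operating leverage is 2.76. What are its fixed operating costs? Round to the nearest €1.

Contribution at this volume is 25,400 × €164.67 = €4,182,618.00.
DOL = contribution / EBIT, so EBIT = €4,182,618.00 / 2.76 = €1,515,441.30.
Fixed costs = CM − EBIT = €4,182,618.00 − €1,515,441.30 = €2,667,177.

€2,667,177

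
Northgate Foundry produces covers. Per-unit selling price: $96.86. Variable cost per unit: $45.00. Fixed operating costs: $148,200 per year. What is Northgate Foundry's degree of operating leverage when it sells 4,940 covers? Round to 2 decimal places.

2.37

At 4,940 units, contribution = 4,940 × $51.86 = $256,188.40.
EBIT = $256,188.40 − $148,200 = $107,988.40.
DOL = contribution ÷ EBIT = $256,188.40 ÷ $107,988.40 = 2.3724.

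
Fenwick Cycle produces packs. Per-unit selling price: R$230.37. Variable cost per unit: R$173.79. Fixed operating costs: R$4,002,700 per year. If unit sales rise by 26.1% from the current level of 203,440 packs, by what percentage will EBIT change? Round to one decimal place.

+40.0%

At 203,440 units, contribution = 203,440 × R$56.58 = R$11,510,635.20.
Operating income = contribution − fixed costs = R$11,510,635.20 − R$4,002,700 = R$7,507,935.20.
DOL = contribution ÷ EBIT = R$11,510,635.20 ÷ R$7,507,935.20 = 1.5331.
%ΔEBIT = DOL × %ΔSales = 1.5331 × +26.1% = +40.0%.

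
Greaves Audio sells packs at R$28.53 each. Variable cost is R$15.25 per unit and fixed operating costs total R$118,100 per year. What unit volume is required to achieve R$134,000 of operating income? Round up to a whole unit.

Contribution margin per unit = R$28.53 − R$15.25 = R$13.28.
Required volume = (fixed costs + target profit) ÷ CM = (R$118,100 + R$134,000) ÷ R$13.28 = 18,983.43, so 18,984 packs.

18,984 packs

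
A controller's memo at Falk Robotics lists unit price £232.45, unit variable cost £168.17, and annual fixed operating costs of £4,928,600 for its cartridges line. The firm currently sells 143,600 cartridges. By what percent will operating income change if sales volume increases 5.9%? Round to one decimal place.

+12.7%

At 143,600 units, contribution = 143,600 × £64.28 = £9,230,608.00.
Operating income = contribution − fixed costs = £9,230,608.00 − £4,928,600 = £4,302,008.00.
DOL = contribution ÷ EBIT = £9,230,608.00 ÷ £4,302,008.00 = 2.1457.
So EBIT moves 2.1457 × (+5.9%) = +12.7%.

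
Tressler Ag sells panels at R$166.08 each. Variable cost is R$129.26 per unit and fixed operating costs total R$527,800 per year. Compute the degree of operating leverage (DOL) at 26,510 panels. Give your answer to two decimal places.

Contribution at this volume is 26,510 × R$36.82 = R$976,098.20.
EBIT = R$976,098.20 − R$527,800 = R$448,298.20.
So DOL = total CM / EBIT = R$976,098.20 / R$448,298.20 = 2.1773.

2.18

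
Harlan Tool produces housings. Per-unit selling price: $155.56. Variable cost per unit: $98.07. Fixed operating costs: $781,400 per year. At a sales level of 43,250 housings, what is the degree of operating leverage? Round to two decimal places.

1.46

Contribution at this volume is 43,250 × $57.49 = $2,486,442.50.
Operating income = contribution − fixed costs = $2,486,442.50 − $781,400 = $1,705,042.50.
DOL = contribution ÷ EBIT = $2,486,442.50 ÷ $1,705,042.50 = 1.4583.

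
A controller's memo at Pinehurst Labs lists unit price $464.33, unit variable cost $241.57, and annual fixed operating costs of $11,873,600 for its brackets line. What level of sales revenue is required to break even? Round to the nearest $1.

CM per unit = $464.33 − $241.57 = $222.76; CM ratio = $222.76 / $464.33 = 0.4797.
Break-even revenue = fixed costs × price ÷ CM = $11,873,600 × $464.33 ÷ $222.76 = $24,749,815.

$24,749,815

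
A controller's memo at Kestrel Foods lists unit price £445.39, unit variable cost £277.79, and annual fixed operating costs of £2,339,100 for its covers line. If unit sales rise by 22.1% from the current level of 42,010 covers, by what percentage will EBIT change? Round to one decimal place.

Contribution at this volume is 42,010 × £167.60 = £7,040,876.00.
Subtracting fixed costs: EBIT = £7,040,876.00 − £2,339,100 = £4,701,776.00.
So DOL = total CM / EBIT = £7,040,876.00 / £4,701,776.00 = 1.4975.
So EBIT moves 1.4975 × (+22.1%) = +33.1%.

+33.1%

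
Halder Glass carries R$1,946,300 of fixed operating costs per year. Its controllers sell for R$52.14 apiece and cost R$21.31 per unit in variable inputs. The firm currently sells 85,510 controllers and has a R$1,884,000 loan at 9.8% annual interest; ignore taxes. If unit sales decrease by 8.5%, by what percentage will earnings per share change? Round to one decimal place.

-44.3%

Total contribution margin = 85,510 × R$30.83 = R$2,636,273.30.
Subtracting fixed costs: EBIT = R$2,636,273.30 − R$1,946,300 = R$689,973.30.
After interest of R$184,632.00, pre-tax earnings = R$505,341.30.
DCL = total CM / (EBIT − I) = R$2,636,273.30 / R$505,341.30 = 5.2168.
%ΔEPS = DCL × %ΔSales = 5.2168 × -8.5% = -44.3%.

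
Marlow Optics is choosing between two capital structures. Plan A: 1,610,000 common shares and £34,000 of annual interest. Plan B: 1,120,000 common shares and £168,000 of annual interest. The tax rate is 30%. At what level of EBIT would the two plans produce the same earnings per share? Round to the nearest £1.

At indifference, (EBIT − 34,000)(1 − t)/1,610,000 = (EBIT − 168,000)(1 − t)/1,120,000.
The (1 − t) factor cancels: (EBIT − 34,000) × 1,120,000 = (EBIT − 168,000) × 1,610,000.
EBIT × (1,610,000 − 1,120,000) = 168,000 × 1,610,000 − 34,000 × 1,120,000 = 232,400,000,000, so EBIT = 232,400,000,000 ÷ 490,000 = 474,285.71.

£474,286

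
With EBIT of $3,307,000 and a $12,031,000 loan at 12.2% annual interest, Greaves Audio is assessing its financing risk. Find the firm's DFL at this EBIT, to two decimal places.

Annual interest charges come to $1,467,782.00.
DFL = EBIT ÷ (EBIT − I) = $3,307,000 ÷ ($3,307,000 − $1,467,782.00) = $3,307,000 ÷ $1,839,218.00 = 1.7980.

1.80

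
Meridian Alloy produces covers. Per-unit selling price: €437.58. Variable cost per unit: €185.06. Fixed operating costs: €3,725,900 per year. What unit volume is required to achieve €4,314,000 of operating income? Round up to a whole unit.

Each unit contributes €437.58 − €185.06 = €252.52.
Units = (FC + target) / CM = (€3,725,900 + €4,314,000) / €252.52 = 31,838.67, so 31,839 covers.

31,839 covers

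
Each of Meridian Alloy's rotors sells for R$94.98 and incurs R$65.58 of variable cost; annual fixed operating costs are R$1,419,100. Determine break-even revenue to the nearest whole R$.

Contribution margin per unit = R$94.98 − R$65.58 = R$29.40, a CM ratio of R$29.40 ÷ R$94.98 = 0.3095.
Break-even sales = FC ÷ CM ratio = R$1,419,100 × R$94.98 / R$29.40 = R$4,584,562.

R$4,584,562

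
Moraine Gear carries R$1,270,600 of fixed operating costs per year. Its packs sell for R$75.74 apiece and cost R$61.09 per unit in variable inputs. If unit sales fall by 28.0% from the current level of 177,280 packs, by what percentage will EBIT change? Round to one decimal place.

Total contribution margin = 177,280 × R$14.65 = R$2,597,152.00.
EBIT = R$2,597,152.00 − R$1,270,600 = R$1,326,552.00.
DOL = contribution ÷ EBIT = R$2,597,152.00 ÷ R$1,326,552.00 = 1.9578.
Operating income changes by 1.9578 × -28.0% = -54.8%.

-54.8%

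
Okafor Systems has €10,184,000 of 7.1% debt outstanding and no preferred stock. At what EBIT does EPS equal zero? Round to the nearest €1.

Annual interest = 7.1% × €10,184,000 = €723,064.00.
With no preferred dividends, EPS = 0 when EBIT exactly covers interest, so the financial break-even EBIT is €723,064.00.

€723,064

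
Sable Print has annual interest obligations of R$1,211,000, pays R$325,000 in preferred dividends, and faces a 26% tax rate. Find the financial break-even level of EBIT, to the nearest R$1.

Grossing the preferred dividend up to pre-tax terms: R$325,000 / (1 − 0.26) = R$439,189.19.
EPS = 0 when EBIT covers interest plus the pre-tax preferred burden: R$1,211,000 + R$439,189.19 = R$1,650,189.19.

R$1,650,189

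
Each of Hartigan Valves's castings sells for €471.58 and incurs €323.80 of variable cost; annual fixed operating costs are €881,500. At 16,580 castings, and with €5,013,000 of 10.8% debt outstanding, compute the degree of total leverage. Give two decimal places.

At 16,580 units, contribution = 16,580 × €147.78 = €2,450,192.40.
Operating income = contribution − fixed costs = €2,450,192.40 − €881,500 = €1,568,692.40. Interest = €541,404.00.
DOL = €2,450,192.40 ÷ €1,568,692.40 = 1.5619; DFL = €1,568,692.40 ÷ €1,027,288.40 = 1.5270.
DCL = DOL × DFL = 1.5619 × 1.5270 = 2.3850.

2.39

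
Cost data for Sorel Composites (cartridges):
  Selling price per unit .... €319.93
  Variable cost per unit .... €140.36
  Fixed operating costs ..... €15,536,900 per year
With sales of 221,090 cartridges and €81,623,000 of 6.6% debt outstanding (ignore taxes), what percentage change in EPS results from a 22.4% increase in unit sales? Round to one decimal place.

Contribution at this volume is 221,090 × €179.57 = €39,701,131.30.
Subtracting fixed costs: EBIT = €39,701,131.30 − €15,536,900 = €24,164,231.30.
After interest of €5,387,118.00, pre-tax earnings = €18,777,113.30.
Degree of combined leverage = contribution ÷ (EBIT − I) = €39,701,131.30 ÷ €18,777,113.30 = 2.1143.
%ΔEPS = DCL × %ΔSales = 2.1143 × +22.4% = +47.4%.

+47.4%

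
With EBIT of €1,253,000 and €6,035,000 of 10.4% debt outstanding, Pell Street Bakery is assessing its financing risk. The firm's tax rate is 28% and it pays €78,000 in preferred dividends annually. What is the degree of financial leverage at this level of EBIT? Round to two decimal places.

2.42

Interest = €627,640.00.
Pre-tax preferred-dividend burden = €78,000 ÷ (1 − 0.28) = €108,333.33.
DFL = EBIT ÷ [EBIT − I − D_p/(1−t)] = €1,253,000 ÷ [€1,253,000 − €627,640.00 − €108,333.33] = €1,253,000 ÷ €517,026.67 = 2.4235.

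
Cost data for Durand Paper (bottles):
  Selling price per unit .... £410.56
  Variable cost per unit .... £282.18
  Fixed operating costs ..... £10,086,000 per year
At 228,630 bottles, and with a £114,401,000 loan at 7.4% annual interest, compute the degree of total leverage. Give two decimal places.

2.72

Contribution at this volume is 228,630 × £128.38 = £29,351,519.40.
Operating income = contribution − fixed costs = £29,351,519.40 − £10,086,000 = £19,265,519.40. Interest = £8,465,674.00, so EBIT − I = £10,799,845.40.
DCL = contribution ÷ (EBIT − I) = £29,351,519.40 ÷ £10,799,845.40 = 2.7178.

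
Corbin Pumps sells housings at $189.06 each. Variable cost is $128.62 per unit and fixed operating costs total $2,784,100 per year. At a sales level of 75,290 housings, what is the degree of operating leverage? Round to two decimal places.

Contribution at this volume is 75,290 × $60.44 = $4,550,527.60.
EBIT = $4,550,527.60 − $2,784,100 = $1,766,427.60.
DOL = contribution ÷ EBIT = $4,550,527.60 ÷ $1,766,427.60 = 2.5761.

2.58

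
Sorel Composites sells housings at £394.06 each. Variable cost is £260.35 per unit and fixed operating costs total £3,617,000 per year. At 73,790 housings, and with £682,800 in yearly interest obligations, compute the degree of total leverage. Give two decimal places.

Contribution at this volume is 73,790 × £133.71 = £9,866,460.90.
EBIT = £9,866,460.90 − £3,617,000 = £6,249,460.90. Interest = £682,800.00, so EBIT − I = £5,566,660.90.
Degree of total leverage = total CM / (EBIT − interest) = £9,866,460.90 / £5,566,660.90 = 1.7724.

1.77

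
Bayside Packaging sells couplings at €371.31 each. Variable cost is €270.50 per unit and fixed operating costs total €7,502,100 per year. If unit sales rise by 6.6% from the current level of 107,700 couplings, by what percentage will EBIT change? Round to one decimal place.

Total contribution margin = 107,700 × €100.81 = €10,857,237.00.
EBIT = €10,857,237.00 − €7,502,100 = €3,355,137.00.
So DOL = total CM / EBIT = €10,857,237.00 / €3,355,137.00 = 3.2360.
Operating income changes by 3.2360 × +6.6% = +21.4%.

+21.4%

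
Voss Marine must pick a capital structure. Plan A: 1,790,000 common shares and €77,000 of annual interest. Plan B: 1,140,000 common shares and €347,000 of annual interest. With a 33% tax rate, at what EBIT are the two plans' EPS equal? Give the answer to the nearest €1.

At indifference, (EBIT − 77,000)(1 − t)/1,790,000 = (EBIT − 347,000)(1 − t)/1,140,000.
The (1 − t) factor cancels: (EBIT − 77,000) × 1,140,000 = (EBIT − 347,000) × 1,790,000.
Solving, EBIT = (347,000·1,790,000 − 77,000·1,140,000) / (1,790,000 − 1,140,000) = 533,350,000,000 / 650,000 = 820,538.46.

€820,538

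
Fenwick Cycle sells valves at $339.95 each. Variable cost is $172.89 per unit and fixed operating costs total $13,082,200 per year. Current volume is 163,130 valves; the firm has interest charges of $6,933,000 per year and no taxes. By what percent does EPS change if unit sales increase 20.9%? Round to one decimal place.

At 163,130 units, contribution = 163,130 × $167.06 = $27,252,497.80.
Operating income = contribution − fixed costs = $27,252,497.80 − $13,082,200 = $14,170,297.80.
Interest = $6,933,000.00, so EBIT − I = $7,237,297.80.
DCL = total CM / (EBIT − I) = $27,252,497.80 / $7,237,297.80 = 3.7656.
%ΔEPS = DCL × %ΔSales = 3.7656 × +20.9% = +78.7%.

+78.7%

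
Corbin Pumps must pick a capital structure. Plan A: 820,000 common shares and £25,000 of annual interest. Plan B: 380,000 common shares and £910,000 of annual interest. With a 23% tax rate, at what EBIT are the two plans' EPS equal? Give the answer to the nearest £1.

At indifference, (EBIT − 25,000)(1 − t)/820,000 = (EBIT − 910,000)(1 − t)/380,000.
The (1 − t) factor cancels: (EBIT − 25,000) × 380,000 = (EBIT − 910,000) × 820,000.
EBIT × (820,000 − 380,000) = 910,000 × 820,000 − 25,000 × 380,000 = 736,700,000,000, so EBIT = 736,700,000,000 ÷ 440,000 = 1,674,318.18.

£1,674,318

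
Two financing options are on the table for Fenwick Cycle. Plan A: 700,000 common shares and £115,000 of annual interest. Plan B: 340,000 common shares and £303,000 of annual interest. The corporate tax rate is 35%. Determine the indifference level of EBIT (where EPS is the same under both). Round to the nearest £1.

Set EPS_A = EPS_B: (EBIT − £115,000)(1 − 0.35) ÷ 700,000 = (EBIT − £303,000)(1 − 0.35) ÷ 340,000.
The (1 − t) factor cancels: (EBIT − 115,000) × 340,000 = (EBIT − 303,000) × 700,000.
Solving, EBIT = (303,000·700,000 − 115,000·340,000) / (700,000 − 340,000) = 173,000,000,000 / 360,000 = 480,555.56.

£480,556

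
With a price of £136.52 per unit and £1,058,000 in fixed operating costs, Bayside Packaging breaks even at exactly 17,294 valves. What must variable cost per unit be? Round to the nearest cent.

Contribution per unit must be FC / Q = £1,058,000 / 17,294 = £61.1773.
Variable cost per unit = £136.52 − £61.1773 = £75.34.

£75.34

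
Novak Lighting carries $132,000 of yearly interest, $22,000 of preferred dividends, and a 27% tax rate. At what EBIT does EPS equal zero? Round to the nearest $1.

Preferred dividends are paid after tax, so their pre-tax equivalent is $22,000 ÷ (1 − 0.27) = $30,136.99.
Financial break-even EBIT = interest + D_p ÷ (1 − t) = $132,000 + $30,136.99 = $162,136.99.

$162,137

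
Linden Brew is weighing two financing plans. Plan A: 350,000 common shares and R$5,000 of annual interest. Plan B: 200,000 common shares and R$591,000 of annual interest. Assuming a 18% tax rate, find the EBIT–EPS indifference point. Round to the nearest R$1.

At indifference, (EBIT − 5,000)(1 − t)/350,000 = (EBIT − 591,000)(1 − t)/200,000.
Cancelling (1 − t) and cross-multiplying: 200,000·(EBIT − 5,000) = 350,000·(EBIT − 591,000).
EBIT × (350,000 − 200,000) = 591,000 × 350,000 − 5,000 × 200,000 = 205,850,000,000, so EBIT = 205,850,000,000 ÷ 150,000 = 1,372,333.33.

R$1,372,333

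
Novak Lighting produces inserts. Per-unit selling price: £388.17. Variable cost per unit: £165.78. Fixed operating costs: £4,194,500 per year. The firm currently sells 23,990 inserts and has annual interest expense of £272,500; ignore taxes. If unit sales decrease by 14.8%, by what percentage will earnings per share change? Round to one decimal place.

-91.0%

At 23,990 units, contribution = 23,990 × £222.39 = £5,335,136.10.
Operating income = contribution − fixed costs = £5,335,136.10 − £4,194,500 = £1,140,636.10.
After interest of £272,500.00, pre-tax earnings = £868,136.10.
DCL = total CM / (EBIT − I) = £5,335,136.10 / £868,136.10 = 6.1455.
EPS therefore changes by 6.1455 × (-14.8%) = -91.0%.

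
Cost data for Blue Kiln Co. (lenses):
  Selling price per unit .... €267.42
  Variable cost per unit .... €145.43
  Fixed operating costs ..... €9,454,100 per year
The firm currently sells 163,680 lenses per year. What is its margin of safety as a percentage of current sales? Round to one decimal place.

Unit CM = price − variable cost = €267.42 − €145.43 = €121.99. Break-even units = €9,454,100 ÷ €121.99 = 77,498.98; break-even revenue = 77,498.98 × €267.42 = €20,724,775.98.
Actual sales revenue = 163,680 × €267.42 = €43,771,305.60.
Margin of safety = (€43,771,305.60 − €20,724,775.98) ÷ €43,771,305.60 = 52.7%.

52.7%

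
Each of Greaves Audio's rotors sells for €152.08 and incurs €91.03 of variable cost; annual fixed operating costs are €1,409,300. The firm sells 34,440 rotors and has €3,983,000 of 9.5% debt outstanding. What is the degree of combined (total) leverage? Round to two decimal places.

6.68

At 34,440 units, contribution = 34,440 × €61.05 = €2,102,562.00.
Operating income = contribution − fixed costs = €2,102,562.00 − €1,409,300 = €693,262.00. Interest = €378,385.00, so EBIT − I = €314,877.00.
DCL = contribution ÷ (EBIT − I) = €2,102,562.00 ÷ €314,877.00 = 6.6774.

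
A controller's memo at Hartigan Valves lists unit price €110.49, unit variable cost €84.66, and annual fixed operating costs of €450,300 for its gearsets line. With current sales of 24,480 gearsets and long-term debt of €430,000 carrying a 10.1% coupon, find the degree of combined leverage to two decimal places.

4.56

Total contribution margin = 24,480 × €25.83 = €632,318.40.
Subtracting fixed costs: EBIT = €632,318.40 − €450,300 = €182,018.40. Interest = €43,430.00, so EBIT − I = €138,588.40.
Degree of total leverage = total CM / (EBIT − interest) = €632,318.40 / €138,588.40 = 4.5626.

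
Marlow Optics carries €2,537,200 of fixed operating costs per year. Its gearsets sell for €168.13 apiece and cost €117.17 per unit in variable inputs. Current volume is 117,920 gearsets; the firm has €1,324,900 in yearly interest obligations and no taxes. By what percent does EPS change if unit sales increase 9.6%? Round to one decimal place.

At 117,920 units, contribution = 117,920 × €50.96 = €6,009,203.20.
Operating income = contribution − fixed costs = €6,009,203.20 − €2,537,200 = €3,472,003.20.
After interest of €1,324,900.00, pre-tax earnings = €2,147,103.20.
DCL = total CM / (EBIT − I) = €6,009,203.20 / €2,147,103.20 = 2.7987.
%ΔEPS = DCL × %ΔSales = 2.7987 × +9.6% = +26.9%.

+26.9%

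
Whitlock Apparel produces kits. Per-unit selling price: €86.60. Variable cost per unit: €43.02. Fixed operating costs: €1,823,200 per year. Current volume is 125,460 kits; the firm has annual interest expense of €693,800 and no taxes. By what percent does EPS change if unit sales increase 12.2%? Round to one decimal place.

Total contribution margin = 125,460 × €43.58 = €5,467,546.80.
Subtracting fixed costs: EBIT = €5,467,546.80 − €1,823,200 = €3,644,346.80.
Interest = €693,800.00, so EBIT − I = €2,950,546.80.
Degree of combined leverage = contribution ÷ (EBIT − I) = €5,467,546.80 ÷ €2,950,546.80 = 1.8531.
EPS therefore changes by 1.8531 × (+12.2%) = +22.6%.

+22.6%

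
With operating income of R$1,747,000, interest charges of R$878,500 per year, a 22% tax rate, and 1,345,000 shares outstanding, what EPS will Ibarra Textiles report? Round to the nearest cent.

Pre-tax income = R$1,747,000 − R$878,500.00 = R$868,500.00.
After tax at 22%: net income = R$868,500.00 × 0.78 = R$677,430.00.
Per share: R$677,430.00 / 1,345,000 shares = R$0.50.

R$0.50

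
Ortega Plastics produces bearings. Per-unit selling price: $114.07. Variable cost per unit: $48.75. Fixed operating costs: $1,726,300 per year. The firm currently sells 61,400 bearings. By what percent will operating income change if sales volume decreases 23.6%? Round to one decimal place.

-41.4%

Total contribution margin = 61,400 × $65.32 = $4,010,648.00.
EBIT = $4,010,648.00 − $1,726,300 = $2,284,348.00.
DOL = contribution ÷ EBIT = $4,010,648.00 ÷ $2,284,348.00 = 1.7557.
So EBIT moves 1.7557 × (-23.6%) = -41.4%.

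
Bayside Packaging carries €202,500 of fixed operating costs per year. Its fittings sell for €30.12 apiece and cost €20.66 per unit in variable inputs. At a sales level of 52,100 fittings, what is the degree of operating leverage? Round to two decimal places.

At 52,100 units, contribution = 52,100 × €9.46 = €492,866.00.
Operating income = contribution − fixed costs = €492,866.00 − €202,500 = €290,366.00.
Degree of operating leverage = €492,866.00 / €290,366.00 = 1.6974.

1.70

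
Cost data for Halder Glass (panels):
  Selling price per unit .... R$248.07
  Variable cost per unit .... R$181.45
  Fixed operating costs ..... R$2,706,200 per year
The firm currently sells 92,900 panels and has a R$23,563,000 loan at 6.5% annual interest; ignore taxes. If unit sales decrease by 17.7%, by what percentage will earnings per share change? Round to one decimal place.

At 92,900 units, contribution = 92,900 × R$66.62 = R$6,188,998.00.
Subtracting fixed costs: EBIT = R$6,188,998.00 − R$2,706,200 = R$3,482,798.00.
Interest = R$1,531,595.00, so EBIT − I = R$1,951,203.00.
Degree of combined leverage = contribution ÷ (EBIT − I) = R$6,188,998.00 ÷ R$1,951,203.00 = 3.1719.
%ΔEPS = DCL × %ΔSales = 3.1719 × -17.7% = -56.1%.

-56.1%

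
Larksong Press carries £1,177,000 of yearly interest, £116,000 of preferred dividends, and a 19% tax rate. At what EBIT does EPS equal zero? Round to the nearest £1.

Preferred dividends are paid after tax, so their pre-tax equivalent is £116,000 ÷ (1 − 0.19) = £143,209.88.
EPS = 0 when EBIT covers interest plus the pre-tax preferred burden: £1,177,000 + £143,209.88 = £1,320,209.88.

£1,320,210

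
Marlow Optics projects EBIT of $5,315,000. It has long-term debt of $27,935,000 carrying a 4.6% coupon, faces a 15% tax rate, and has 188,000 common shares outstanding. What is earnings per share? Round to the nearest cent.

Pre-tax income = $5,315,000 − $1,285,010.00 = $4,029,990.00.
Net income = $4,029,990.00 × (1 − 0.15) = $3,425,491.50.
Per share: $3,425,491.50 / 188,000 shares = $18.22.

$18.22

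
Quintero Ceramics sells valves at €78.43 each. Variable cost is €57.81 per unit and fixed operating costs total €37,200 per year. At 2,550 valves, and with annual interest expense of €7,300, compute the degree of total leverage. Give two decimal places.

Total contribution margin = 2,550 × €20.62 = €52,581.00.
EBIT = €52,581.00 − €37,200 = €15,381.00. Interest = €7,300.00, so EBIT − I = €8,081.00.
Degree of total leverage = total CM / (EBIT − interest) = €52,581.00 / €8,081.00 = 6.5067.

6.51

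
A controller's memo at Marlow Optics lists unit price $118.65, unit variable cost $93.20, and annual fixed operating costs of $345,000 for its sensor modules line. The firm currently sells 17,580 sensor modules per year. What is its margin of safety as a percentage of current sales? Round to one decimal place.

22.9%

Each unit contributes $118.65 − $93.20 = $25.45. Break-even units = $345,000 ÷ $25.45 = 13,555.99; break-even revenue = 13,555.99 × $118.65 = $1,608,418.47.
Actual sales revenue = 17,580 × $118.65 = $2,085,867.00.
Margin of safety = ($2,085,867.00 − $1,608,418.47) ÷ $2,085,867.00 = 22.9%.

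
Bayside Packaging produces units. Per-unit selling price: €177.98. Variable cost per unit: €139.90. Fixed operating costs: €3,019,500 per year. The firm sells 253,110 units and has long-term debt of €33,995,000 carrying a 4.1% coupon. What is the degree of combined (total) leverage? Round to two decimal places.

1.84

Contribution at this volume is 253,110 × €38.08 = €9,638,428.80.
Operating income = contribution − fixed costs = €9,638,428.80 − €3,019,500 = €6,618,928.80. Interest = €1,393,795.00.
DOL = €9,638,428.80 ÷ €6,618,928.80 = 1.4562; DFL = €6,618,928.80 ÷ €5,225,133.80 = 1.2667.
Combined leverage = 1.4562 × 1.2667 = 1.8446.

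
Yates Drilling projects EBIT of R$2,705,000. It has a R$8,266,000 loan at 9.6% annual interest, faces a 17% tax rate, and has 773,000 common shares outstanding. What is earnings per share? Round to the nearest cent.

Interest = R$793,536.00, so EBT = R$2,705,000 − R$793,536.00 = R$1,911,464.00.
After tax at 17%: net income = R$1,911,464.00 × 0.83 = R$1,586,515.12.
Per share: R$1,586,515.12 / 773,000 shares = R$2.05.

R$2.05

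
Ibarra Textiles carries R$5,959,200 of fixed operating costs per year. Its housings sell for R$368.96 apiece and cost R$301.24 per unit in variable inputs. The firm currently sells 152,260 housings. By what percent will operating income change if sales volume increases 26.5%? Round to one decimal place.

+62.8%

Total contribution margin = 152,260 × R$67.72 = R$10,311,047.20.
Operating income = contribution − fixed costs = R$10,311,047.20 − R$5,959,200 = R$4,351,847.20.
Degree of operating leverage = R$10,311,047.20 / R$4,351,847.20 = 2.3693.
Operating income changes by 2.3693 × +26.5% = +62.8%.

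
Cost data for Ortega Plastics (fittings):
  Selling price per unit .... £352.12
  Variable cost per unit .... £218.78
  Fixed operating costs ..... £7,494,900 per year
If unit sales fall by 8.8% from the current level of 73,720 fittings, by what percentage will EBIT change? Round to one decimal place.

-37.0%

Total contribution margin = 73,720 × £133.34 = £9,829,824.80.
Operating income = contribution − fixed costs = £9,829,824.80 − £7,494,900 = £2,334,924.80.
Degree of operating leverage = £9,829,824.80 / £2,334,924.80 = 4.2099.
%ΔEBIT = DOL × %ΔSales = 4.2099 × -8.8% = -37.0%.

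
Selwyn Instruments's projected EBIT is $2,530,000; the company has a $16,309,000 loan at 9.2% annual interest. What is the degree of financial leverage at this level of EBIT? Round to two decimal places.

2.46

Interest = $1,500,428.00.
Degree of financial leverage = EBIT / (EBIT − interest) = $2,530,000 / $1,029,572.00 = 2.4573.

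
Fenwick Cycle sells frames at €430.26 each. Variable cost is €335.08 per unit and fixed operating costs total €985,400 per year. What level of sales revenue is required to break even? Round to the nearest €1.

Contribution margin per unit = €430.26 − €335.08 = €95.18, a CM ratio of €95.18 ÷ €430.26 = 0.2212.
Break-even sales = FC ÷ CM ratio = €985,400 × €430.26 / €95.18 = €4,454,488.

€4,454,488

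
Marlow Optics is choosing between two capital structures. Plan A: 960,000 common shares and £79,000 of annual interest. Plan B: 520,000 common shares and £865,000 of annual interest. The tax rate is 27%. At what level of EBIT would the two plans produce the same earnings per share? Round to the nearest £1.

Set EPS_A = EPS_B: (EBIT − £79,000)(1 − 0.27) ÷ 960,000 = (EBIT − £865,000)(1 − 0.27) ÷ 520,000.
Cancelling (1 − t) and cross-multiplying: 520,000·(EBIT − 79,000) = 960,000·(EBIT − 865,000).
EBIT × (960,000 − 520,000) = 865,000 × 960,000 − 79,000 × 520,000 = 789,320,000,000, so EBIT = 789,320,000,000 ÷ 440,000 = 1,793,909.09.

£1,793,909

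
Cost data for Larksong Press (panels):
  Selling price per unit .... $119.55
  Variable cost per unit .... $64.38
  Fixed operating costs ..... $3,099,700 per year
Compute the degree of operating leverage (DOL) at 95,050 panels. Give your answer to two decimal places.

2.45

At 95,050 units, contribution = 95,050 × $55.17 = $5,243,908.50.
Operating income = contribution − fixed costs = $5,243,908.50 − $3,099,700 = $2,144,208.50.
DOL = contribution ÷ EBIT = $5,243,908.50 ÷ $2,144,208.50 = 2.4456.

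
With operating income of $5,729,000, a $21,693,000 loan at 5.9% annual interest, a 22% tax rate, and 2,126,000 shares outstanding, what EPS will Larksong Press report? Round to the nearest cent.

$1.63

Pre-tax income = $5,729,000 − $1,279,887.00 = $4,449,113.00.
Net income = $4,449,113.00 × (1 − 0.22) = $3,470,308.14.
Per share: $3,470,308.14 / 2,126,000 shares = $1.63.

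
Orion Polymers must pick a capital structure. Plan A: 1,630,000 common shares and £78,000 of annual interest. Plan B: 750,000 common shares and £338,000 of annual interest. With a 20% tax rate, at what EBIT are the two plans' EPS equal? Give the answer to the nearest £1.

Set EPS_A = EPS_B: (EBIT − £78,000)(1 − 0.20) ÷ 1,630,000 = (EBIT − £338,000)(1 − 0.20) ÷ 750,000.
The (1 − t) factor cancels: (EBIT − 78,000) × 750,000 = (EBIT − 338,000) × 1,630,000.
Solving, EBIT = (338,000·1,630,000 − 78,000·750,000) / (1,630,000 − 750,000) = 492,440,000,000 / 880,000 = 559,590.91.

£559,591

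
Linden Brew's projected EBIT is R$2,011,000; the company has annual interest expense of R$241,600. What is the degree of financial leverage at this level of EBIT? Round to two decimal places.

1.14

Interest = R$241,600.00.
DFL = EBIT ÷ (EBIT − I) = R$2,011,000 ÷ (R$2,011,000 − R$241,600.00) = R$2,011,000 ÷ R$1,769,400.00 = 1.1365.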